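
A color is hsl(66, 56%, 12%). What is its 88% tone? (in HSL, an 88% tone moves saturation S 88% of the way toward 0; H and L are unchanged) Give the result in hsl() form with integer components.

S moves 88% from 56 toward 0: 56 − 49.28 = 6.72 → 7.
H and L are unchanged.

hsl(66, 7%, 12%)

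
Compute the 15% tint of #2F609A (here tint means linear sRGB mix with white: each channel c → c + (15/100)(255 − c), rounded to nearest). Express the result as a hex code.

#2F609A is rgb(47, 96, 154).
Lerp each channel 15% toward 255:
  R: 47 + 31.2 = 78.2 → 78
  G: 96 + 0.15×(255−96) = 96 + 23.85 = 119.85 → 120
  B: 154 + 0.15×(255−154) = 154 + 15.15 = 169.15 → 169
rgb(78, 120, 169) = #4E78A9.

#4E78A9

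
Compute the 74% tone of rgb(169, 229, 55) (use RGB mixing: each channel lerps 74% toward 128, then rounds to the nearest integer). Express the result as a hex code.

#8B9A6D

Lerp each channel 74% toward 128:
  R: 169 − 30.34 = 138.66 → 139
  G: 229 − 74.74 = 154.26 → 154
  B: 55 + 54.02 = 109.02 → 109
rgb(139, 154, 109) = #8B9A6D.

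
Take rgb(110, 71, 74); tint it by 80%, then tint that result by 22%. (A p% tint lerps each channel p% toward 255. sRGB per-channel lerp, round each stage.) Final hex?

#e8e2e3

Per channel, c → c + 0.8(255 − c):
  R: 110 + 0.8×(255−110) = 110 + 116 = 226 → 226
  G: 71 + 0.8×(255−71) = 71 + 147.2 = 218.2 → 218
  B: 74 + 144.8 = 218.8 → 219
After the tint: rgb(226, 218, 219) = #e2dadb.
Per channel, c → c + 0.22(255 − c):
  R: 226 + 0.22×(255−226) = 226 + 6.38 = 232.38 → 232
  G: 218 + 8.14 = 226.14 → 226
  B: 219 + 0.22×(255−219) = 219 + 7.92 = 226.92 → 227
rgb(232, 226, 227) = #e8e2e3.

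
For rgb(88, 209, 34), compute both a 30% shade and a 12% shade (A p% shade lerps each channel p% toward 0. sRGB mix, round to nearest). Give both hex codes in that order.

#3e9218, #4db81e

30% shade:
  R: 88 + 0.3×(0−88) = 88 − 26.4 = 61.6 → 62
  G: 209 + 0.3×(0−209) = 209 − 62.7 = 146.3 → 146
  B: 34 + 0.3×(0−34) = 34 − 10.2 = 23.8 → 24
  → #3e9218
12% shade:
  R: 88 + 0.12×(0−88) = 88 − 10.56 = 77.44 → 77
  G: 209 − 25.08 = 183.92 → 184
  B: 34 − 4.08 = 29.92 → 30
  → #4db81e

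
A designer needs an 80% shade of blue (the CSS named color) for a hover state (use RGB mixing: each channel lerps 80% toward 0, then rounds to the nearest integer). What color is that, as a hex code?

#000033

CSS blue is rgb(0, 0, 255).
Lerp each channel 80% toward 0:
  R: 0 + 0 = 0 → 0
  G: 0 + 0.8×(0−0) = 0 + 0 = 0 → 0
  B: 255 + 0.8×(0−255) = 255 − 204 = 51 → 51
rgb(0, 0, 51) = #000033.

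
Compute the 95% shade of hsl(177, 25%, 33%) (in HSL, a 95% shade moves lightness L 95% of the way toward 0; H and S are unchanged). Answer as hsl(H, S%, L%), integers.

hsl(177, 25%, 2%)

L moves 95% from 33 toward 0: 33 − 31.35 = 1.65 → 2.
H and S are unchanged.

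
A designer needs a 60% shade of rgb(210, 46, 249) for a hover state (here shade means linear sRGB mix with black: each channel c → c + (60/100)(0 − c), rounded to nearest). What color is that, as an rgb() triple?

rgb(84, 18, 100)

Lerp each channel 60% toward 0:
  R: 210 − 126 = 84 → 84
  G: 46 − 27.6 = 18.4 → 18
  B: 249 + 0.6×(0−249) = 249 − 149.4 = 99.6 → 100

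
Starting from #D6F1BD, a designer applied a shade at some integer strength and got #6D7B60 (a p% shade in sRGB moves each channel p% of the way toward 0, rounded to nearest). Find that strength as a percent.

49%

#D6F1BD is rgb(214, 241, 189); #6D7B60 is rgb(109, 123, 96).
On the G channel (widest range): 123 ≈ 241 + (p/100)(0 − 241), so p ≈ 100×(123 − 241)/(0 − 241) = -11800/-241 = 48.96.
p = 49 reproduces all three channels after rounding.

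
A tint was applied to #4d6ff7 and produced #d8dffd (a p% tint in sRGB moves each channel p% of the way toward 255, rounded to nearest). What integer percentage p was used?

78%

#4d6ff7 is rgb(77, 111, 247); #d8dffd is rgb(216, 223, 253).
On the R channel (widest range): 216 ≈ 77 + (p/100)(255 − 77), so p ≈ 100×(216 − 77)/(255 − 77) = 13900/178 = 78.09.
p = 78 reproduces all three channels after rounding.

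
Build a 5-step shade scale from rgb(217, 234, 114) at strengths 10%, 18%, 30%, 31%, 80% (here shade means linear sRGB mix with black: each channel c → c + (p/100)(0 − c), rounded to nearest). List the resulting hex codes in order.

10%: (217 − 21.7 = 195.3→195, 234 − 23.4 = 210.6→211, 114 − 11.4 = 102.6→103) → #c3d367
18%: (217 − 39.06 = 177.94→178, 234 − 42.12 = 191.88→192, 114 − 20.52 = 93.48→93) → #b2c05d
30%: (217 − 65.1 = 151.9→152, 234 − 70.2 = 163.8→164, 114 − 34.2 = 79.8→80) → #98a450
31%: (217 − 67.27 = 149.73→150, 234 − 72.54 = 161.46→161, 114 − 35.34 = 78.66→79) → #96a14f
80%: (217 − 173.6 = 43.4→43, 234 − 187.2 = 46.8→47, 114 − 91.2 = 22.8→23) → #2b2f17

#c3d367, #b2c05d, #98a450, #96a14f, #2b2f17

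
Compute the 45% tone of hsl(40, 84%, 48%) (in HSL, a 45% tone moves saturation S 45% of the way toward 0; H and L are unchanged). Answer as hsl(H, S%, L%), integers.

S moves 45% from 84 toward 0: 84 − 37.8 = 46.2 → 46.
H and L are unchanged.

hsl(40, 46%, 48%)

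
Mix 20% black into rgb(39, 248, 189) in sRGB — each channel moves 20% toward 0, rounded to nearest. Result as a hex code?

#1FC697

Per channel, c → c + 0.2(0 − c):
  R: 39 + 0.2×(0−39) = 39 − 7.8 = 31.2 → 31
  G: 248 + 0.2×(0−248) = 248 − 49.6 = 198.4 → 198
  B: 189 − 37.8 = 151.2 → 151
rgb(31, 198, 151) = #1FC697.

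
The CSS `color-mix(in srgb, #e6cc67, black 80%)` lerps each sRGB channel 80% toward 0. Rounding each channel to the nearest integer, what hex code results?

#e6cc67 is rgb(230, 204, 103).
An 80% shade moves each channel 80% toward 0:
  R: 230 + 0.8×(0−230) = 230 − 184 = 46 → 46
  G: 204 + 0.8×(0−204) = 204 − 163.2 = 40.8 → 41
  B: 103 + 0.8×(0−103) = 103 − 82.4 = 20.6 → 21
rgb(46, 41, 21) = #2e2915.

#2e2915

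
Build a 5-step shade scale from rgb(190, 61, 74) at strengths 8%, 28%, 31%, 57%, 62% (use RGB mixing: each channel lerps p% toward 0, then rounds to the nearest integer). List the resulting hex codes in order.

8%: (190 − 15.2 = 174.8→175, 61 − 4.88 = 56.12→56, 74 − 5.92 = 68.08→68) → #af3844
28%: (190 − 53.2 = 136.8→137, 61 − 17.08 = 43.92→44, 74 − 20.72 = 53.28→53) → #892c35
31%: (190 − 58.9 = 131.1→131, 61 − 18.91 = 42.09→42, 74 − 22.94 = 51.06→51) → #832a33
57%: (190 − 108.3 = 81.7→82, 61 − 34.77 = 26.23→26, 74 − 42.18 = 31.82→32) → #521a20
62%: (190 − 117.8 = 72.2→72, 61 − 37.82 = 23.18→23, 74 − 45.88 = 28.12→28) → #48171c

#af3844, #892c35, #832a33, #521a20, #48171c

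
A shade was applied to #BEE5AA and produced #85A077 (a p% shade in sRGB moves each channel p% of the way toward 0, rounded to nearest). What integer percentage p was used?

30%

#BEE5AA is rgb(190, 229, 170); #85A077 is rgb(133, 160, 119).
On the G channel (widest range): 160 ≈ 229 + (p/100)(0 − 229), so p ≈ 100×(160 − 229)/(0 − 229) = -6900/-229 = 30.13.
p = 30 reproduces all three channels after rounding.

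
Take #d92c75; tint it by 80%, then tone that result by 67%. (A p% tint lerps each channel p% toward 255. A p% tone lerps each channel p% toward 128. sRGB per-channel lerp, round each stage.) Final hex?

#a79ca1

#d92c75 is rgb(217, 44, 117).
An 80% tint moves each channel 80% toward 255:
  R: 217 + 30.4 = 247.4 → 247
  G: 44 + 168.8 = 212.8 → 213
  B: 117 + 0.8×(255−117) = 117 + 110.4 = 227.4 → 227
After the tint: rgb(247, 213, 227) = #f7d5e3.
Per channel, c → c + 0.67(128 − c):
  R: 247 − 79.73 = 167.27 → 167
  G: 213 − 56.95 = 156.05 → 156
  B: 227 + 0.67×(128−227) = 227 − 66.33 = 160.67 → 161
rgb(167, 156, 161) = #a79ca1.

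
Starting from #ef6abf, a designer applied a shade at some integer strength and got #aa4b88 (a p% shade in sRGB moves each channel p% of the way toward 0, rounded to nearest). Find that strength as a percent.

29%

#ef6abf is rgb(239, 106, 191); #aa4b88 is rgb(170, 75, 136).
On the R channel (widest range): 170 ≈ 239 + (p/100)(0 − 239), so p ≈ 100×(170 − 239)/(0 − 239) = -6900/-239 = 28.87.
p = 29 reproduces all three channels after rounding.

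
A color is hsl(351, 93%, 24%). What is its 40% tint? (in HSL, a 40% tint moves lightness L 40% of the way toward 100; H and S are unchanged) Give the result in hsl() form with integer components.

hsl(351, 93%, 54%)

L moves 40% from 24 toward 100: 24 + 30.4 = 54.4 → 54.
H and S are unchanged.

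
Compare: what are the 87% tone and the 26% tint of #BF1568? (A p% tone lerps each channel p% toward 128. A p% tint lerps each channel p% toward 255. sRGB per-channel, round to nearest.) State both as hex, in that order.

#BF1568 is rgb(191, 21, 104).
87% tone:
  R: 191 + 0.87×(128−191) = 191 − 54.81 = 136.19 → 136
  G: 21 + 93.09 = 114.09 → 114
  B: 104 + 0.87×(128−104) = 104 + 20.88 = 124.88 → 125
  → #88727D
26% tint:
  R: 191 + 16.64 = 207.64 → 208
  G: 21 + 0.26×(255−21) = 21 + 60.84 = 81.84 → 82
  B: 104 + 0.26×(255−104) = 104 + 39.26 = 143.26 → 143
  → #D0528F

#88727D, #D0528F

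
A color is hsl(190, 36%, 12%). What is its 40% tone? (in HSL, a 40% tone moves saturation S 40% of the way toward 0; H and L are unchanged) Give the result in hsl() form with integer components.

S moves 40% from 36 toward 0: 36 − 14.4 = 21.6 → 22.
H and L are unchanged.

hsl(190, 22%, 12%)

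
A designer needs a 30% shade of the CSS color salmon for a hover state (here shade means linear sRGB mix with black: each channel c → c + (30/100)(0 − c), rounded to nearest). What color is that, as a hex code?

#af5a50

CSS salmon is rgb(250, 128, 114).
A 30% shade moves each channel 30% toward 0:
  R: 250 − 75 = 175 → 175
  G: 128 + 0.3×(0−128) = 128 − 38.4 = 89.6 → 90
  B: 114 − 34.2 = 79.8 → 80
rgb(175, 90, 80) = #af5a50.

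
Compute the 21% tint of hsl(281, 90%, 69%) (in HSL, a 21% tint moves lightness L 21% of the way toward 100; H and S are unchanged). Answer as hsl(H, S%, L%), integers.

hsl(281, 90%, 76%)

L moves 21% from 69 toward 100: 69 + 6.51 = 75.51 → 76.
H and S are unchanged.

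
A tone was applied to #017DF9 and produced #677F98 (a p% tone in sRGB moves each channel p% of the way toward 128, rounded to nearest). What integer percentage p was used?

80%

#017DF9 is rgb(1, 125, 249); #677F98 is rgb(103, 127, 152).
On the R channel (widest range): 103 ≈ 1 + (p/100)(128 − 1), so p ≈ 100×(103 − 1)/(128 − 1) = 10200/127 = 80.31.
p = 80 reproduces all three channels after rounding.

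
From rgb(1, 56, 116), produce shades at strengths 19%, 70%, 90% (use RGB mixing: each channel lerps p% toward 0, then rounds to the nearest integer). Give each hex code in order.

19%: (1→1, 56 − 10.64 = 45.36→45, 116 − 22.04 = 93.96→94) → #012d5e
70%: (1 − 0.7 = 0.3→0, 56 − 39.2 = 16.8→17, 116 − 81.2 = 34.8→35) → #001123
90%: (1 − 0.9 = 0.1→0, 56 − 50.4 = 5.6→6, 116 − 104.4 = 11.6→12) → #00060c

#012d5e, #001123, #00060c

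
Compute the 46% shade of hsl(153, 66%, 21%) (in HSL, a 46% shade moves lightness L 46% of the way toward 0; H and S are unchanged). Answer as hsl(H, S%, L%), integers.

hsl(153, 66%, 11%)

L moves 46% from 21 toward 0: 21 − 9.66 = 11.34 → 11.
H and S are unchanged.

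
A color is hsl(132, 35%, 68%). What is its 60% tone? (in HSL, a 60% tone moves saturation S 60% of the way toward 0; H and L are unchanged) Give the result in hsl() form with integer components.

hsl(132, 14%, 68%)

S moves 60% from 35 toward 0: 35 − 21 = 14 → 14.
H and L are unchanged.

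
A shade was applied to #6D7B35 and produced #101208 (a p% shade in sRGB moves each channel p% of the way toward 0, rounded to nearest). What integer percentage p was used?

85%

#6D7B35 is rgb(109, 123, 53); #101208 is rgb(16, 18, 8).
On the G channel (widest range): 18 ≈ 123 + (p/100)(0 − 123), so p ≈ 100×(18 − 123)/(0 − 123) = -10500/-123 = 85.37.
p = 85 reproduces all three channels after rounding.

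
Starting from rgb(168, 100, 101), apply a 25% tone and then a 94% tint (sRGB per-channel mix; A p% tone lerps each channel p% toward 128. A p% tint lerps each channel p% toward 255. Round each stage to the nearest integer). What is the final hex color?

A 25% tone moves each channel 25% toward 128:
  R: 168 − 10 = 158 → 158
  G: 100 + 7 = 107 → 107
  B: 101 + 0.25×(128−101) = 101 + 6.75 = 107.75 → 108
After the tone: rgb(158, 107, 108) = #9E6B6C.
Lerp each channel 94% toward 255:
  R: 158 + 91.18 = 249.18 → 249
  G: 107 + 139.12 = 246.12 → 246
  B: 108 + 0.94×(255−108) = 108 + 138.18 = 246.18 → 246
rgb(249, 246, 246) = #F9F6F6.

#F9F6F6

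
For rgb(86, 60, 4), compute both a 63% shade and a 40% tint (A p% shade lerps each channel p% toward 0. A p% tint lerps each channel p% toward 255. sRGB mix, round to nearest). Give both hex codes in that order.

#201601, #9A8A68

63% shade:
  R: 86 + 0.63×(0−86) = 86 − 54.18 = 31.82 → 32
  G: 60 − 37.8 = 22.2 → 22
  B: 4 − 2.52 = 1.48 → 1
  → #201601
40% tint:
  R: 86 + 0.4×(255−86) = 86 + 67.6 = 153.6 → 154
  G: 60 + 78 = 138 → 138
  B: 4 + 0.4×(255−4) = 4 + 100.4 = 104.4 → 104
  → #9A8A68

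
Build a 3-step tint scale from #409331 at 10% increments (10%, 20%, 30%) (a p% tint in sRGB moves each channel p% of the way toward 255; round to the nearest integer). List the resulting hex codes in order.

#409331 is rgb(64, 147, 49).
10%: (64 + 19.1 = 83.1→83, 147 + 10.8 = 157.8→158, 49 + 20.6 = 69.6→70) → #539e46
20%: (64 + 38.2 = 102.2→102, 147 + 21.6 = 168.6→169, 49 + 41.2 = 90.2→90) → #66a95a
30%: (64 + 57.3 = 121.3→121, 147 + 32.4 = 179.4→179, 49 + 61.8 = 110.8→111) → #79b36f

#539e46, #66a95a, #79b36f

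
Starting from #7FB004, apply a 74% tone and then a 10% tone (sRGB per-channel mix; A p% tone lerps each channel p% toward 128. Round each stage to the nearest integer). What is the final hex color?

#808B63

#7FB004 is rgb(127, 176, 4).
Per channel, c → c + 0.74(128 − c):
  R: 127 + 0.74 = 127.74 → 128
  G: 176 + 0.74×(128−176) = 176 − 35.52 = 140.48 → 140
  B: 4 + 91.76 = 95.76 → 96
After the tone: rgb(128, 140, 96) = #808C60.
Per channel, c → c + 0.1(128 − c):
  R: 128 + 0.1×(128−128) = 128 + 0 = 128 → 128
  G: 140 + 0.1×(128−140) = 140 − 1.2 = 138.8 → 139
  B: 96 + 3.2 = 99.2 → 99
rgb(128, 139, 99) = #808B63.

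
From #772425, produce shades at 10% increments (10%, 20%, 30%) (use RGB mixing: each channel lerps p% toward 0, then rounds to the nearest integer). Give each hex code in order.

#772425 is rgb(119, 36, 37).
10%: (119 − 11.9 = 107.1→107, 36 − 3.6 = 32.4→32, 37 − 3.7 = 33.3→33) → #6b2021
20%: (119 − 23.8 = 95.2→95, 36 − 7.2 = 28.8→29, 37 − 7.4 = 29.6→30) → #5f1d1e
30%: (119 − 35.7 = 83.3→83, 36 − 10.8 = 25.2→25, 37 − 11.1 = 25.9→26) → #53191a

#6b2021, #5f1d1e, #53191a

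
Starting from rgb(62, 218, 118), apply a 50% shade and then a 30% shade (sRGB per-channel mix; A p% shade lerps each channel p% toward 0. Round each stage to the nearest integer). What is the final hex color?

Per channel, c → c + 0.5(0 − c):
  R: 62 − 31 = 31 → 31
  G: 218 + 0.5×(0−218) = 218 − 109 = 109 → 109
  B: 118 + 0.5×(0−118) = 118 − 59 = 59 → 59
After the shade: rgb(31, 109, 59) = #1F6D3B.
Lerp each channel 30% toward 0:
  R: 31 + 0.3×(0−31) = 31 − 9.3 = 21.7 → 22
  G: 109 − 32.7 = 76.3 → 76
  B: 59 + 0.3×(0−59) = 59 − 17.7 = 41.3 → 41
rgb(22, 76, 41) = #164C29.

#164C29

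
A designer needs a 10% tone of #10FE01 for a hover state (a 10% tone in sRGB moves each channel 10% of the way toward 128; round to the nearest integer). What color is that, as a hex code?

#10FE01 is rgb(16, 254, 1).
Lerp each channel 10% toward 128:
  R: 16 + 0.1×(128−16) = 16 + 11.2 = 27.2 → 27
  G: 254 − 12.6 = 241.4 → 241
  B: 1 + 12.7 = 13.7 → 14
rgb(27, 241, 14) = #1BF10E.

#1BF10E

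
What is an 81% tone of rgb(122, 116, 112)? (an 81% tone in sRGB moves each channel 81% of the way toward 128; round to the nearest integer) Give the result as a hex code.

Per channel, c → c + 0.81(128 − c):
  R: 122 + 0.81×(128−122) = 122 + 4.86 = 126.86 → 127
  G: 116 + 9.72 = 125.72 → 126
  B: 112 + 0.81×(128−112) = 112 + 12.96 = 124.96 → 125
rgb(127, 126, 125) = #7F7E7D.

#7F7E7D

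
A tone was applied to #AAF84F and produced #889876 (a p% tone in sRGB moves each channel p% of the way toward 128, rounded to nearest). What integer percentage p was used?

80%

#AAF84F is rgb(170, 248, 79); #889876 is rgb(136, 152, 118).
On the G channel (widest range): 152 ≈ 248 + (p/100)(128 − 248), so p ≈ 100×(152 − 248)/(128 − 248) = -9600/-120 = 80.00.
p = 80 reproduces all three channels after rounding.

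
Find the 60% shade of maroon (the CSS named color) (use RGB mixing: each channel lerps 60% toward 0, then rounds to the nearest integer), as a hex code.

#330000

CSS maroon is rgb(128, 0, 0).
Lerp each channel 60% toward 0:
  R: 128 + 0.6×(0−128) = 128 − 76.8 = 51.2 → 51
  G: 0 + 0.6×(0−0) = 0 + 0 = 0 → 0
  B: 0 + 0.6×(0−0) = 0 + 0 = 0 → 0
rgb(51, 0, 0) = #330000.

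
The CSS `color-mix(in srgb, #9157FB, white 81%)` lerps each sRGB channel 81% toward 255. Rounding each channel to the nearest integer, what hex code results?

#9157FB is rgb(145, 87, 251).
An 81% tint moves each channel 81% toward 255:
  R: 145 + 0.81×(255−145) = 145 + 89.1 = 234.1 → 234
  G: 87 + 0.81×(255−87) = 87 + 136.08 = 223.08 → 223
  B: 251 + 0.81×(255−251) = 251 + 3.24 = 254.24 → 254
rgb(234, 223, 254) = #EADFFE.

#EADFFE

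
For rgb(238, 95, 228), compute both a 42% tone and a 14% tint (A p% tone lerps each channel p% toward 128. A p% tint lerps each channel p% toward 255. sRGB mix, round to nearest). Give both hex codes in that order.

42% tone:
  R: 238 + 0.42×(128−238) = 238 − 46.2 = 191.8 → 192
  G: 95 + 0.42×(128−95) = 95 + 13.86 = 108.86 → 109
  B: 228 + 0.42×(128−228) = 228 − 42 = 186 → 186
  → #C06DBA
14% tint:
  R: 238 + 0.14×(255−238) = 238 + 2.38 = 240.38 → 240
  G: 95 + 0.14×(255−95) = 95 + 22.4 = 117.4 → 117
  B: 228 + 3.78 = 231.78 → 232
  → #F075E8

#C06DBA, #F075E8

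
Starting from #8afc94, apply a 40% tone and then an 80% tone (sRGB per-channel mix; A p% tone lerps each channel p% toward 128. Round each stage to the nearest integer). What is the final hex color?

#8afc94 is rgb(138, 252, 148).
A 40% tone moves each channel 40% toward 128:
  R: 138 + 0.4×(128−138) = 138 − 4 = 134 → 134
  G: 252 + 0.4×(128−252) = 252 − 49.6 = 202.4 → 202
  B: 148 + 0.4×(128−148) = 148 − 8 = 140 → 140
After the tone: rgb(134, 202, 140) = #86ca8c.
Per channel, c → c + 0.8(128 − c):
  R: 134 − 4.8 = 129.2 → 129
  G: 202 + 0.8×(128−202) = 202 − 59.2 = 142.8 → 143
  B: 140 + 0.8×(128−140) = 140 − 9.6 = 130.4 → 130
rgb(129, 143, 130) = #818f82.

#818f82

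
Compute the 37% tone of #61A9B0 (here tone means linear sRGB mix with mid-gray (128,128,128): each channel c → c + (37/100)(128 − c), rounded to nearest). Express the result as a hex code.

#61A9B0 is rgb(97, 169, 176).
Per channel, c → c + 0.37(128 − c):
  R: 97 + 0.37×(128−97) = 97 + 11.47 = 108.47 → 108
  G: 169 − 15.17 = 153.83 → 154
  B: 176 + 0.37×(128−176) = 176 − 17.76 = 158.24 → 158
rgb(108, 154, 158) = #6C9A9E.

#6C9A9E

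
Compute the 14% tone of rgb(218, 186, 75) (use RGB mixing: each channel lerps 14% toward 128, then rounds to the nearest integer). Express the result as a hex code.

#CDB252

Lerp each channel 14% toward 128:
  R: 218 + 0.14×(128−218) = 218 − 12.6 = 205.4 → 205
  G: 186 − 8.12 = 177.88 → 178
  B: 75 + 7.42 = 82.42 → 82
rgb(205, 178, 82) = #CDB252.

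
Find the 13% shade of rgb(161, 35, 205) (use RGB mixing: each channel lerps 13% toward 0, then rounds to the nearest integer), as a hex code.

A 13% shade moves each channel 13% toward 0:
  R: 161 + 0.13×(0−161) = 161 − 20.93 = 140.07 → 140
  G: 35 + 0.13×(0−35) = 35 − 4.55 = 30.45 → 30
  B: 205 + 0.13×(0−205) = 205 − 26.65 = 178.35 → 178
rgb(140, 30, 178) = #8C1EB2.

#8C1EB2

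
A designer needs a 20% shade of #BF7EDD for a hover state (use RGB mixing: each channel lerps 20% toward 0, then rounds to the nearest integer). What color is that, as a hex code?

#9965B1

#BF7EDD is rgb(191, 126, 221).
Per channel, c → c + 0.2(0 − c):
  R: 191 + 0.2×(0−191) = 191 − 38.2 = 152.8 → 153
  G: 126 + 0.2×(0−126) = 126 − 25.2 = 100.8 → 101
  B: 221 + 0.2×(0−221) = 221 − 44.2 = 176.8 → 177
rgb(153, 101, 177) = #9965B1.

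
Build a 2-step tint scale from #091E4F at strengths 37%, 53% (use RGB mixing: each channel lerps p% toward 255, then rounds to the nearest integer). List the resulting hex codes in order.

#091E4F is rgb(9, 30, 79).
37%: (9 + 91.02 = 100.02→100, 30 + 83.25 = 113.25→113, 79 + 65.12 = 144.12→144) → #647190
53%: (9 + 130.38 = 139.38→139, 30 + 119.25 = 149.25→149, 79 + 93.28 = 172.28→172) → #8B95AC

#647190, #8B95AC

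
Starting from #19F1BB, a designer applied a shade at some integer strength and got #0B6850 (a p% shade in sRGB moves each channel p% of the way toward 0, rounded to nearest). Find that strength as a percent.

#19F1BB is rgb(25, 241, 187); #0B6850 is rgb(11, 104, 80).
On the G channel (widest range): 104 ≈ 241 + (p/100)(0 − 241), so p ≈ 100×(104 − 241)/(0 − 241) = -13700/-241 = 56.85.
p = 57 reproduces all three channels after rounding.

57%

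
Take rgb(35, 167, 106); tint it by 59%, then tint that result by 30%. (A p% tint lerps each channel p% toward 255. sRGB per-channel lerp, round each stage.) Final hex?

#c0e6d4

Per channel, c → c + 0.59(255 − c):
  R: 35 + 0.59×(255−35) = 35 + 129.8 = 164.8 → 165
  G: 167 + 0.59×(255−167) = 167 + 51.92 = 218.92 → 219
  B: 106 + 87.91 = 193.91 → 194
After the tint: rgb(165, 219, 194) = #a5dbc2.
Lerp each channel 30% toward 255:
  R: 165 + 0.3×(255−165) = 165 + 27 = 192 → 192
  G: 219 + 0.3×(255−219) = 219 + 10.8 = 229.8 → 230
  B: 194 + 18.3 = 212.3 → 212
rgb(192, 230, 212) = #c0e6d4.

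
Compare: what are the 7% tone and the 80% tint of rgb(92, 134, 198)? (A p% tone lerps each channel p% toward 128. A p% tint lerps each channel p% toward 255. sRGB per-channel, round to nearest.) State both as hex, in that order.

#5F86C1, #DEE7F4

7% tone:
  R: 92 + 0.07×(128−92) = 92 + 2.52 = 94.52 → 95
  G: 134 − 0.42 = 133.58 → 134
  B: 198 + 0.07×(128−198) = 198 − 4.9 = 193.1 → 193
  → #5F86C1
80% tint:
  R: 92 + 0.8×(255−92) = 92 + 130.4 = 222.4 → 222
  G: 134 + 0.8×(255−134) = 134 + 96.8 = 230.8 → 231
  B: 198 + 0.8×(255−198) = 198 + 45.6 = 243.6 → 244
  → #DEE7F4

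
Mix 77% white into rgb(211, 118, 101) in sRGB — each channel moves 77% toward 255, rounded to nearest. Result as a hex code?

#F5DFDC

Per channel, c → c + 0.77(255 − c):
  R: 211 + 33.88 = 244.88 → 245
  G: 118 + 0.77×(255−118) = 118 + 105.49 = 223.49 → 223
  B: 101 + 0.77×(255−101) = 101 + 118.58 = 219.58 → 220
rgb(245, 223, 220) = #F5DFDC.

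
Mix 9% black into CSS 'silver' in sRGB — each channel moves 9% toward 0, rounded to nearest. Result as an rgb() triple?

rgb(175, 175, 175)

CSS silver is rgb(192, 192, 192).
Lerp each channel 9% toward 0:
  R: 192 − 17.28 = 174.72 → 175
  G: 192 + 0.09×(0−192) = 192 − 17.28 = 174.72 → 175
  B: 192 − 17.28 = 174.72 → 175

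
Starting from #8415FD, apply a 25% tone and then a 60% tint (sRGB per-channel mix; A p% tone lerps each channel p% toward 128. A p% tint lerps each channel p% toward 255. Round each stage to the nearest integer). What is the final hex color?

#8415FD is rgb(132, 21, 253).
Lerp each channel 25% toward 128:
  R: 132 + 0.25×(128−132) = 132 − 1 = 131 → 131
  G: 21 + 0.25×(128−21) = 21 + 26.75 = 47.75 → 48
  B: 253 + 0.25×(128−253) = 253 − 31.25 = 221.75 → 222
After the tone: rgb(131, 48, 222) = #8330DE.
Lerp each channel 60% toward 255:
  R: 131 + 74.4 = 205.4 → 205
  G: 48 + 124.2 = 172.2 → 172
  B: 222 + 19.8 = 241.8 → 242
rgb(205, 172, 242) = #CDACF2.

#CDACF2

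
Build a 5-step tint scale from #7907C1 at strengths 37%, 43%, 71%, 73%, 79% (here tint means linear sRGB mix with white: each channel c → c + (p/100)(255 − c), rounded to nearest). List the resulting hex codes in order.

#7907C1 is rgb(121, 7, 193).
37%: (121 + 49.58 = 170.58→171, 7 + 91.76 = 98.76→99, 193 + 22.94 = 215.94→216) → #AB63D8
43%: (121 + 57.62 = 178.62→179, 7 + 106.64 = 113.64→114, 193 + 26.66 = 219.66→220) → #B372DC
71%: (121 + 95.14 = 216.14→216, 7 + 176.08 = 183.08→183, 193 + 44.02 = 237.02→237) → #D8B7ED
73%: (121 + 97.82 = 218.82→219, 7 + 181.04 = 188.04→188, 193 + 45.26 = 238.26→238) → #DBBCEE
79%: (121 + 105.86 = 226.86→227, 7 + 195.92 = 202.92→203, 193 + 48.98 = 241.98→242) → #E3CBF2

#AB63D8, #B372DC, #D8B7ED, #DBBCEE, #E3CBF2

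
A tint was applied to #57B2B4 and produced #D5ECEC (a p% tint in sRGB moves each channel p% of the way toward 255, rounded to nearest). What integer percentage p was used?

75%

#57B2B4 is rgb(87, 178, 180); #D5ECEC is rgb(213, 236, 236).
On the R channel (widest range): 213 ≈ 87 + (p/100)(255 − 87), so p ≈ 100×(213 − 87)/(255 − 87) = 12600/168 = 75.00.
p = 75 reproduces all three channels after rounding.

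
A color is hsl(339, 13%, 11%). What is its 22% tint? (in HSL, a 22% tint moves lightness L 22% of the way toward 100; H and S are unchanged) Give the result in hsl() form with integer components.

hsl(339, 13%, 31%)

L moves 22% from 11 toward 100: 11 + 19.58 = 30.58 → 31.
H and S are unchanged.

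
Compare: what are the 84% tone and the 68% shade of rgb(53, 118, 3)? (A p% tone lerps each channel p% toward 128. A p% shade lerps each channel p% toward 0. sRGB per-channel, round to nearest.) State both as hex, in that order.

84% tone:
  R: 53 + 0.84×(128−53) = 53 + 63 = 116 → 116
  G: 118 + 0.84×(128−118) = 118 + 8.4 = 126.4 → 126
  B: 3 + 0.84×(128−3) = 3 + 105 = 108 → 108
  → #747E6C
68% shade:
  R: 53 + 0.68×(0−53) = 53 − 36.04 = 16.96 → 17
  G: 118 − 80.24 = 37.76 → 38
  B: 3 − 2.04 = 0.96 → 1
  → #112601

#747E6C, #112601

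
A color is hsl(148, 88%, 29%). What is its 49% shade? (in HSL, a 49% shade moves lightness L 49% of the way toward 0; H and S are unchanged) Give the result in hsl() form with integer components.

L moves 49% from 29 toward 0: 29 − 14.21 = 14.79 → 15.
H and S are unchanged.

hsl(148, 88%, 15%)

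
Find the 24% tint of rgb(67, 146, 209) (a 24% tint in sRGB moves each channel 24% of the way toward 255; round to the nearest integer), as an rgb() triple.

rgb(112, 172, 220)

Lerp each channel 24% toward 255:
  R: 67 + 0.24×(255−67) = 67 + 45.12 = 112.12 → 112
  G: 146 + 26.16 = 172.16 → 172
  B: 209 + 0.24×(255−209) = 209 + 11.04 = 220.04 → 220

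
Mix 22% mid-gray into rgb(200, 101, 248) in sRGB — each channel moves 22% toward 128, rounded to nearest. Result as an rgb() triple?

rgb(184, 107, 222)

Lerp each channel 22% toward 128:
  R: 200 + 0.22×(128−200) = 200 − 15.84 = 184.16 → 184
  G: 101 + 5.94 = 106.94 → 107
  B: 248 + 0.22×(128−248) = 248 − 26.4 = 221.6 → 222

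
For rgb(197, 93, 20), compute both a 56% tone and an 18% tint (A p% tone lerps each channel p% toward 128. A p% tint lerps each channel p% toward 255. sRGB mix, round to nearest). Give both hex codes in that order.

#9E7150, #CF7A3E

56% tone:
  R: 197 + 0.56×(128−197) = 197 − 38.64 = 158.36 → 158
  G: 93 + 0.56×(128−93) = 93 + 19.6 = 112.6 → 113
  B: 20 + 60.48 = 80.48 → 80
  → #9E7150
18% tint:
  R: 197 + 0.18×(255−197) = 197 + 10.44 = 207.44 → 207
  G: 93 + 29.16 = 122.16 → 122
  B: 20 + 0.18×(255−20) = 20 + 42.3 = 62.3 → 62
  → #CF7A3E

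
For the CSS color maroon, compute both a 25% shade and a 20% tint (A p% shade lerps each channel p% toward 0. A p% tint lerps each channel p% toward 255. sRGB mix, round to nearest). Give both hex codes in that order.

#600000, #993333

CSS maroon is rgb(128, 0, 0).
25% shade:
  R: 128 + 0.25×(0−128) = 128 − 32 = 96 → 96
  G: 0 + 0 = 0 → 0
  B: 0 + 0 = 0 → 0
  → #600000
20% tint:
  R: 128 + 0.2×(255−128) = 128 + 25.4 = 153.4 → 153
  G: 0 + 0.2×(255−0) = 0 + 51 = 51 → 51
  B: 0 + 51 = 51 → 51
  → #993333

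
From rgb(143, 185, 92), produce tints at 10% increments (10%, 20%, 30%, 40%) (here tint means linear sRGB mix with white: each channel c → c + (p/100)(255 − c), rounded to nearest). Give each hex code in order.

#9ac06c, #a5c77d, #b1ce8d, #bcd59d

10%: (143 + 11.2 = 154.2→154, 185 + 7 = 192→192, 92 + 16.3 = 108.3→108) → #9ac06c
20%: (143 + 22.4 = 165.4→165, 185 + 14 = 199→199, 92 + 32.6 = 124.6→125) → #a5c77d
30%: (143 + 33.6 = 176.6→177, 185 + 21 = 206→206, 92 + 48.9 = 140.9→141) → #b1ce8d
40%: (143 + 44.8 = 187.8→188, 185 + 28 = 213→213, 92 + 65.2 = 157.2→157) → #bcd59d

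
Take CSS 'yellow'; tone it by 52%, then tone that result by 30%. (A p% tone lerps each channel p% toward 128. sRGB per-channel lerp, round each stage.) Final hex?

#abab55

CSS yellow is rgb(255, 255, 0).
A 52% tone moves each channel 52% toward 128:
  R: 255 + 0.52×(128−255) = 255 − 66.04 = 188.96 → 189
  G: 255 + 0.52×(128−255) = 255 − 66.04 = 188.96 → 189
  B: 0 + 66.56 = 66.56 → 67
After the tone: rgb(189, 189, 67) = #bdbd43.
Lerp each channel 30% toward 128:
  R: 189 − 18.3 = 170.7 → 171
  G: 189 + 0.3×(128−189) = 189 − 18.3 = 170.7 → 171
  B: 67 + 18.3 = 85.3 → 85
rgb(171, 171, 85) = #abab55.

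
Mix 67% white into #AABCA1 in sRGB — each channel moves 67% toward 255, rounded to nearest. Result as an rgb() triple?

rgb(227, 233, 224)

#AABCA1 is rgb(170, 188, 161).
A 67% tint moves each channel 67% toward 255:
  R: 170 + 56.95 = 226.95 → 227
  G: 188 + 44.89 = 232.89 → 233
  B: 161 + 0.67×(255−161) = 161 + 62.98 = 223.98 → 224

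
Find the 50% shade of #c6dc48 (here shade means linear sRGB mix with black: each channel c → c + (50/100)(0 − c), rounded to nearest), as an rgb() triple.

rgb(99, 110, 36)

#c6dc48 is rgb(198, 220, 72).
Lerp each channel 50% toward 0:
  R: 198 + 0.5×(0−198) = 198 − 99 = 99 → 99
  G: 220 − 110 = 110 → 110
  B: 72 − 36 = 36 → 36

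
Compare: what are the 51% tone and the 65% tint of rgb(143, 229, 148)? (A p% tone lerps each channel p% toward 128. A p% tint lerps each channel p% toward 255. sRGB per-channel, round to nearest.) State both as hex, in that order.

#87B18A, #D8F6DA

51% tone:
  R: 143 + 0.51×(128−143) = 143 − 7.65 = 135.35 → 135
  G: 229 − 51.51 = 177.49 → 177
  B: 148 + 0.51×(128−148) = 148 − 10.2 = 137.8 → 138
  → #87B18A
65% tint:
  R: 143 + 0.65×(255−143) = 143 + 72.8 = 215.8 → 216
  G: 229 + 0.65×(255−229) = 229 + 16.9 = 245.9 → 246
  B: 148 + 69.55 = 217.55 → 218
  → #D8F6DA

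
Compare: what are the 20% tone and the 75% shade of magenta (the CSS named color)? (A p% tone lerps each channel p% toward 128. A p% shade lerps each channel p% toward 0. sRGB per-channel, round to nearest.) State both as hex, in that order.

#E61AE6, #400040

CSS magenta is rgb(255, 0, 255).
20% tone:
  R: 255 + 0.2×(128−255) = 255 − 25.4 = 229.6 → 230
  G: 0 + 0.2×(128−0) = 0 + 25.6 = 25.6 → 26
  B: 255 + 0.2×(128−255) = 255 − 25.4 = 229.6 → 230
  → #E61AE6
75% shade:
  R: 255 + 0.75×(0−255) = 255 − 191.25 = 63.75 → 64
  G: 0 + 0.75×(0−0) = 0 + 0 = 0 → 0
  B: 255 − 191.25 = 63.75 → 64
  → #400040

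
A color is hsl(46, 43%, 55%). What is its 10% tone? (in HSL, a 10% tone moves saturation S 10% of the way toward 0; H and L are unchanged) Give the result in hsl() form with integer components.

hsl(46, 39%, 55%)

S moves 10% from 43 toward 0: 43 − 4.3 = 38.7 → 39.
H and L are unchanged.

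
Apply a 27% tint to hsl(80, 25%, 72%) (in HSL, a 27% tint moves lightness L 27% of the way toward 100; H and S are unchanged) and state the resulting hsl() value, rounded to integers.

L moves 27% from 72 toward 100: 72 + 7.56 = 79.56 → 80.
H and S are unchanged.

hsl(80, 25%, 80%)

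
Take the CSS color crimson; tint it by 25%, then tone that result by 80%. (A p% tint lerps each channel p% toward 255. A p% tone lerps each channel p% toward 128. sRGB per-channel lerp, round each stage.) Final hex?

CSS crimson is rgb(220, 20, 60).
Lerp each channel 25% toward 255:
  R: 220 + 8.75 = 228.75 → 229
  G: 20 + 0.25×(255−20) = 20 + 58.75 = 78.75 → 79
  B: 60 + 0.25×(255−60) = 60 + 48.75 = 108.75 → 109
After the tint: rgb(229, 79, 109) = #E54F6D.
Lerp each channel 80% toward 128:
  R: 229 − 80.8 = 148.2 → 148
  G: 79 + 0.8×(128−79) = 79 + 39.2 = 118.2 → 118
  B: 109 + 15.2 = 124.2 → 124
rgb(148, 118, 124) = #94767C.

#94767C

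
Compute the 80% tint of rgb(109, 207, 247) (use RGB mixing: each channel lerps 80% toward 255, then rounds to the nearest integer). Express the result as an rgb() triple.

rgb(226, 245, 253)

Per channel, c → c + 0.8(255 − c):
  R: 109 + 0.8×(255−109) = 109 + 116.8 = 225.8 → 226
  G: 207 + 38.4 = 245.4 → 245
  B: 247 + 0.8×(255−247) = 247 + 6.4 = 253.4 → 253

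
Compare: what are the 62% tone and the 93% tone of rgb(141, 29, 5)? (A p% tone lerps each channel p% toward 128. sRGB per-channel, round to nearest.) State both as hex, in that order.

#855A51, #817977

62% tone:
  R: 141 − 8.06 = 132.94 → 133
  G: 29 + 0.62×(128−29) = 29 + 61.38 = 90.38 → 90
  B: 5 + 0.62×(128−5) = 5 + 76.26 = 81.26 → 81
  → #855A51
93% tone:
  R: 141 + 0.93×(128−141) = 141 − 12.09 = 128.91 → 129
  G: 29 + 92.07 = 121.07 → 121
  B: 5 + 0.93×(128−5) = 5 + 114.39 = 119.39 → 119
  → #817977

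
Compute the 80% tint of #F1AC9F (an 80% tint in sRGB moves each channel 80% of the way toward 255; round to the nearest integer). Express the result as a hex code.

#FCEEEC

#F1AC9F is rgb(241, 172, 159).
An 80% tint moves each channel 80% toward 255:
  R: 241 + 0.8×(255−241) = 241 + 11.2 = 252.2 → 252
  G: 172 + 66.4 = 238.4 → 238
  B: 159 + 0.8×(255−159) = 159 + 76.8 = 235.8 → 236
rgb(252, 238, 236) = #FCEEEC.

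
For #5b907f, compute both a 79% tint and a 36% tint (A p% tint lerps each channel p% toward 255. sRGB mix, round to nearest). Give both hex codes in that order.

#5b907f is rgb(91, 144, 127).
79% tint:
  R: 91 + 0.79×(255−91) = 91 + 129.56 = 220.56 → 221
  G: 144 + 0.79×(255−144) = 144 + 87.69 = 231.69 → 232
  B: 127 + 101.12 = 228.12 → 228
  → #dde8e4
36% tint:
  R: 91 + 59.04 = 150.04 → 150
  G: 144 + 0.36×(255−144) = 144 + 39.96 = 183.96 → 184
  B: 127 + 0.36×(255−127) = 127 + 46.08 = 173.08 → 173
  → #96b8ad

#dde8e4, #96b8ad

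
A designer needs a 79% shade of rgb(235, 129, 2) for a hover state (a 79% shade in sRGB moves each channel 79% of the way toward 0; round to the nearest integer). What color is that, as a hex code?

A 79% shade moves each channel 79% toward 0:
  R: 235 − 185.65 = 49.35 → 49
  G: 129 + 0.79×(0−129) = 129 − 101.91 = 27.09 → 27
  B: 2 + 0.79×(0−2) = 2 − 1.58 = 0.42 → 0
rgb(49, 27, 0) = #311B00.

#311B00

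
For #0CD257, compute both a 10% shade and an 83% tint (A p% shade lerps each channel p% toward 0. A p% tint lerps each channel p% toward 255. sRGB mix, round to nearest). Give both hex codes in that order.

#0CD257 is rgb(12, 210, 87).
10% shade:
  R: 12 + 0.1×(0−12) = 12 − 1.2 = 10.8 → 11
  G: 210 − 21 = 189 → 189
  B: 87 + 0.1×(0−87) = 87 − 8.7 = 78.3 → 78
  → #0BBD4E
83% tint:
  R: 12 + 201.69 = 213.69 → 214
  G: 210 + 37.35 = 247.35 → 247
  B: 87 + 139.44 = 226.44 → 226
  → #D6F7E2

#0BBD4E, #D6F7E2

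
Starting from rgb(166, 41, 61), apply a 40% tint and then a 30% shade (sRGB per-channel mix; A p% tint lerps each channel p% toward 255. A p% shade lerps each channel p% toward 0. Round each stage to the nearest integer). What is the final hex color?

Per channel, c → c + 0.4(255 − c):
  R: 166 + 35.6 = 201.6 → 202
  G: 41 + 85.6 = 126.6 → 127
  B: 61 + 77.6 = 138.6 → 139
After the tint: rgb(202, 127, 139) = #CA7F8B.
Per channel, c → c + 0.3(0 − c):
  R: 202 − 60.6 = 141.4 → 141
  G: 127 + 0.3×(0−127) = 127 − 38.1 = 88.9 → 89
  B: 139 − 41.7 = 97.3 → 97
rgb(141, 89, 97) = #8D5961.

#8D5961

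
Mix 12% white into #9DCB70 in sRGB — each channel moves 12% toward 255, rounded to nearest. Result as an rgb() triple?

rgb(169, 209, 129)

#9DCB70 is rgb(157, 203, 112).
A 12% tint moves each channel 12% toward 255:
  R: 157 + 0.12×(255−157) = 157 + 11.76 = 168.76 → 169
  G: 203 + 0.12×(255−203) = 203 + 6.24 = 209.24 → 209
  B: 112 + 17.16 = 129.16 → 129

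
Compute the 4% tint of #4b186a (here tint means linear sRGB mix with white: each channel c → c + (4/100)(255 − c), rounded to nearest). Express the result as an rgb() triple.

rgb(82, 33, 112)

#4b186a is rgb(75, 24, 106).
Lerp each channel 4% toward 255:
  R: 75 + 0.04×(255−75) = 75 + 7.2 = 82.2 → 82
  G: 24 + 9.24 = 33.24 → 33
  B: 106 + 5.96 = 111.96 → 112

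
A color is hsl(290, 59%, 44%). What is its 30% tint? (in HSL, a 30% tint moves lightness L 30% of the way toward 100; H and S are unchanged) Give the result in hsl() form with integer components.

L moves 30% from 44 toward 100: 44 + 16.8 = 60.8 → 61.
H and S are unchanged.

hsl(290, 59%, 61%)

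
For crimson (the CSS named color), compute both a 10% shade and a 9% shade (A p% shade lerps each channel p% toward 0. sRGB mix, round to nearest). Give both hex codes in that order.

CSS crimson is rgb(220, 20, 60).
10% shade:
  R: 220 + 0.1×(0−220) = 220 − 22 = 198 → 198
  G: 20 + 0.1×(0−20) = 20 − 2 = 18 → 18
  B: 60 + 0.1×(0−60) = 60 − 6 = 54 → 54
  → #C61236
9% shade:
  R: 220 + 0.09×(0−220) = 220 − 19.8 = 200.2 → 200
  G: 20 − 1.8 = 18.2 → 18
  B: 60 + 0.09×(0−60) = 60 − 5.4 = 54.6 → 55
  → #C81237

#C61236, #C81237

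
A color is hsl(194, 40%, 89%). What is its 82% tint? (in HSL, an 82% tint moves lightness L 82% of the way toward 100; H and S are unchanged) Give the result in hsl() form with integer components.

hsl(194, 40%, 98%)

L moves 82% from 89 toward 100: 89 + 9.02 = 98.02 → 98.
H and S are unchanged.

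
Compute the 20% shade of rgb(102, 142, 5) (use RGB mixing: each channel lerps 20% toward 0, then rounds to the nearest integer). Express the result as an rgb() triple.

Lerp each channel 20% toward 0:
  R: 102 − 20.4 = 81.6 → 82
  G: 142 − 28.4 = 113.6 → 114
  B: 5 − 1 = 4 → 4

rgb(82, 114, 4)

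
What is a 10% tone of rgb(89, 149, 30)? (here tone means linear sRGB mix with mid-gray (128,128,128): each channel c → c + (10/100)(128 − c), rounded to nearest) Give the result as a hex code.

#5D9328

A 10% tone moves each channel 10% toward 128:
  R: 89 + 3.9 = 92.9 → 93
  G: 149 + 0.1×(128−149) = 149 − 2.1 = 146.9 → 147
  B: 30 + 0.1×(128−30) = 30 + 9.8 = 39.8 → 40
rgb(93, 147, 40) = #5D9328.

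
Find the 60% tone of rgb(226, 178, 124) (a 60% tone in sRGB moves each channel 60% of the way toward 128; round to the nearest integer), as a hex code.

A 60% tone moves each channel 60% toward 128:
  R: 226 + 0.6×(128−226) = 226 − 58.8 = 167.2 → 167
  G: 178 + 0.6×(128−178) = 178 − 30 = 148 → 148
  B: 124 + 0.6×(128−124) = 124 + 2.4 = 126.4 → 126
rgb(167, 148, 126) = #A7947E.

#A7947E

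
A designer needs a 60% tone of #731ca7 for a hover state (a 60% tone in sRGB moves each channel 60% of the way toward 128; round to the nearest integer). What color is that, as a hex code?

#7b5890

#731ca7 is rgb(115, 28, 167).
Lerp each channel 60% toward 128:
  R: 115 + 7.8 = 122.8 → 123
  G: 28 + 0.6×(128−28) = 28 + 60 = 88 → 88
  B: 167 + 0.6×(128−167) = 167 − 23.4 = 143.6 → 144
rgb(123, 88, 144) = #7b5890.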